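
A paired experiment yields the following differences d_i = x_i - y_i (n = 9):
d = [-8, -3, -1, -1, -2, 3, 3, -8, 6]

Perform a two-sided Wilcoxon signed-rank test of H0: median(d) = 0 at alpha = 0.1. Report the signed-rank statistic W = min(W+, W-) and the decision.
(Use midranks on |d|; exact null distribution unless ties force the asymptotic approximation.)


Step 1: Drop any zero differences (none here) and take |d_i|.
|d| = [8, 3, 1, 1, 2, 3, 3, 8, 6]
Step 2: Midrank |d_i| (ties get averaged ranks).
ranks: |8|->8.5, |3|->5, |1|->1.5, |1|->1.5, |2|->3, |3|->5, |3|->5, |8|->8.5, |6|->7
Step 3: Attach original signs; sum ranks with positive sign and with negative sign.
W+ = 5 + 5 + 7 = 17
W- = 8.5 + 5 + 1.5 + 1.5 + 3 + 8.5 = 28
(Check: W+ + W- = 45 should equal n(n+1)/2 = 45.)
Step 4: Test statistic W = min(W+, W-) = 17.
Step 5: Ties in |d|, so use the tie-corrected normal approximation.
        E[W] = n(n+1)/4 = 9*10/4 = 22.5.
        Tie groups: |d|=1 (t=2), |d|=3 (t=3), |d|=8 (t=2); sum(t^3 - t) = 36.
        Var[W] = n(n+1)(2n+1)/24 - sum(t^3-t)/48 = 1710/24 - 36/48 = 70.5.
        z = (W - E[W]) / sqrt(Var[W]) = (17 - 22.5) / 8.3964 = -0.6550.
        Two-sided p = 2*Phi(z) = 0.512442.
Step 6: alpha = 0.1. fail to reject H0.

W+ = 17, W- = 28, W = min = 17, p = 0.512442, fail to reject H0.


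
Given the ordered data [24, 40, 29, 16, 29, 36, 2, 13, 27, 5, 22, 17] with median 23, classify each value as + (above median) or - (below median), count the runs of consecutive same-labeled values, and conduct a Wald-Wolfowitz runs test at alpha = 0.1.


Step 1: Compute median = 23; label A = above, B = below.
Labels in order: AAABAABBABBB  (n_A = 6, n_B = 6)
Step 2: Count runs R = 6.
Step 3: Under H0 (random ordering), E[R] = 2*n_A*n_B/(n_A+n_B) + 1 = 2*6*6/12 + 1 = 7.0000.
        Var[R] = 2*n_A*n_B*(2*n_A*n_B - n_A - n_B) / ((n_A+n_B)^2 * (n_A+n_B-1)) = 4320/1584 = 2.7273.
        SD[R] = 1.6514.
Step 4: Continuity-corrected z = (R + 0.5 - E[R]) / SD[R] = (6 + 0.5 - 7.0000) / 1.6514 = -0.3028.
Step 5: Two-sided p-value via normal approximation = 2*(1 - Phi(|z|)) = 0.762069.
Step 6: alpha = 0.1. fail to reject H0.

R = 6, z = -0.3028, p = 0.762069, fail to reject H0.


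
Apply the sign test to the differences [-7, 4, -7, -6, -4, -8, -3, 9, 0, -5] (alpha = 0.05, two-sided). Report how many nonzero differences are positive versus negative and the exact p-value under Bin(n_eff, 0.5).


Step 1: Discard zero differences. Original n = 10; n_eff = number of nonzero differences = 9.
Nonzero differences (with sign): -7, +4, -7, -6, -4, -8, -3, +9, -5
Step 2: Count signs: positive = 2, negative = 7.
Step 3: Under H0: P(positive) = 0.5, so the number of positives S ~ Bin(9, 0.5).
Step 4: Two-sided exact p-value = sum of Bin(9,0.5) probabilities at or below the observed probability = 0.179688.
Step 5: alpha = 0.05. fail to reject H0.

n_eff = 9, pos = 2, neg = 7, p = 0.179688, fail to reject H0.


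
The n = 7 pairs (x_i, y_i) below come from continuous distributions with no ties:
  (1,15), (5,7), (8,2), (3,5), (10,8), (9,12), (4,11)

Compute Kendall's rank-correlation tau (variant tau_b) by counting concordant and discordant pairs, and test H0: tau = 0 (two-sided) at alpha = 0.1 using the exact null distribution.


Step 1: Enumerate the 21 unordered pairs (i,j) with i<j and classify each by sign(x_j-x_i) * sign(y_j-y_i).
  (1,2):dx=+4,dy=-8->D; (1,3):dx=+7,dy=-13->D; (1,4):dx=+2,dy=-10->D; (1,5):dx=+9,dy=-7->D
  (1,6):dx=+8,dy=-3->D; (1,7):dx=+3,dy=-4->D; (2,3):dx=+3,dy=-5->D; (2,4):dx=-2,dy=-2->C
  (2,5):dx=+5,dy=+1->C; (2,6):dx=+4,dy=+5->C; (2,7):dx=-1,dy=+4->D; (3,4):dx=-5,dy=+3->D
  (3,5):dx=+2,dy=+6->C; (3,6):dx=+1,dy=+10->C; (3,7):dx=-4,dy=+9->D; (4,5):dx=+7,dy=+3->C
  (4,6):dx=+6,dy=+7->C; (4,7):dx=+1,dy=+6->C; (5,6):dx=-1,dy=+4->D; (5,7):dx=-6,dy=+3->D
  (6,7):dx=-5,dy=-1->C
Step 2: C = 9, D = 12, total pairs = 21.
Step 3: tau = (C - D)/(n(n-1)/2) = (9 - 12)/21 = -0.142857.
Step 4: Exact two-sided p-value (enumerate n! = 5040 permutations of y under H0): p = 0.772619.
Step 5: alpha = 0.1. fail to reject H0.

tau_b = -0.1429 (C=9, D=12), p = 0.772619, fail to reject H0.


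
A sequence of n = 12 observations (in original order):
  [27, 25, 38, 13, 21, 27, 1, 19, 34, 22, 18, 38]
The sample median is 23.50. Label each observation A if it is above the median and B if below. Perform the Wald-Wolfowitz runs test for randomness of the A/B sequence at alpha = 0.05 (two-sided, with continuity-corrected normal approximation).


Step 1: Compute median = 23.50; label A = above, B = below.
Labels in order: AAABBABBABBA  (n_A = 6, n_B = 6)
Step 2: Count runs R = 7.
Step 3: Under H0 (random ordering), E[R] = 2*n_A*n_B/(n_A+n_B) + 1 = 2*6*6/12 + 1 = 7.0000.
        Var[R] = 2*n_A*n_B*(2*n_A*n_B - n_A - n_B) / ((n_A+n_B)^2 * (n_A+n_B-1)) = 4320/1584 = 2.7273.
        SD[R] = 1.6514.
Step 4: R = E[R], so z = 0 with no continuity correction.
Step 5: Two-sided p-value via normal approximation = 2*(1 - Phi(|z|)) = 1.000000.
Step 6: alpha = 0.05. fail to reject H0.

R = 7, z = 0.0000, p = 1.000000, fail to reject H0.


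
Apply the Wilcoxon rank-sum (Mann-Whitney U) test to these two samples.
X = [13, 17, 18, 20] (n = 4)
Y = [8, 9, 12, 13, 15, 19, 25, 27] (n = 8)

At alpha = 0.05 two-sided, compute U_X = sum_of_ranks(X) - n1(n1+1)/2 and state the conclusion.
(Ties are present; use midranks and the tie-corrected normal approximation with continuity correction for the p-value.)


Step 1: Combine and sort all 12 observations; assign midranks.
sorted (value, group): (8,Y), (9,Y), (12,Y), (13,X), (13,Y), (15,Y), (17,X), (18,X), (19,Y), (20,X), (25,Y), (27,Y)
ranks: 8->1, 9->2, 12->3, 13->4.5, 13->4.5, 15->6, 17->7, 18->8, 19->9, 20->10, 25->11, 27->12
Step 2: Rank sum for X: R1 = 4.5 + 7 + 8 + 10 = 29.5.
Step 3: U_X = R1 - n1(n1+1)/2 = 29.5 - 4*5/2 = 29.5 - 10 = 19.5.
       U_Y = n1*n2 - U_X = 32 - 19.5 = 12.5.
Step 4: Ties are present, so use the tie-corrected normal approximation (with continuity correction) for the p-value.
Step 5: p-value = 0.609759; compare to alpha = 0.05. fail to reject H0.

U_X = 19.5, p = 0.609759, fail to reject H0 at alpha = 0.05.


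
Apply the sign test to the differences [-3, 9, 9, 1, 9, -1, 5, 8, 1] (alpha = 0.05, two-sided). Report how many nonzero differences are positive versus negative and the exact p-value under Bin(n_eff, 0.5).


Step 1: Discard zero differences. Original n = 9; n_eff = number of nonzero differences = 9.
Nonzero differences (with sign): -3, +9, +9, +1, +9, -1, +5, +8, +1
Step 2: Count signs: positive = 7, negative = 2.
Step 3: Under H0: P(positive) = 0.5, so the number of positives S ~ Bin(9, 0.5).
Step 4: Two-sided exact p-value = sum of Bin(9,0.5) probabilities at or below the observed probability = 0.179688.
Step 5: alpha = 0.05. fail to reject H0.

n_eff = 9, pos = 7, neg = 2, p = 0.179688, fail to reject H0.


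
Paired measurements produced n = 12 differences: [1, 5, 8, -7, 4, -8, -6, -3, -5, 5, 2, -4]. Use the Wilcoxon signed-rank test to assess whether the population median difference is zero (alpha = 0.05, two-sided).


Step 1: Drop any zero differences (none here) and take |d_i|.
|d| = [1, 5, 8, 7, 4, 8, 6, 3, 5, 5, 2, 4]
Step 2: Midrank |d_i| (ties get averaged ranks).
ranks: |1|->1, |5|->7, |8|->11.5, |7|->10, |4|->4.5, |8|->11.5, |6|->9, |3|->3, |5|->7, |5|->7, |2|->2, |4|->4.5
Step 3: Attach original signs; sum ranks with positive sign and with negative sign.
W+ = 1 + 7 + 11.5 + 4.5 + 7 + 2 = 33
W- = 10 + 11.5 + 9 + 3 + 7 + 4.5 = 45
(Check: W+ + W- = 78 should equal n(n+1)/2 = 78.)
Step 4: Test statistic W = min(W+, W-) = 33.
Step 5: Ties in |d|, so use the tie-corrected normal approximation.
        E[W] = n(n+1)/4 = 12*13/4 = 39.
        Tie groups: |d|=4 (t=2), |d|=5 (t=3), |d|=8 (t=2); sum(t^3 - t) = 36.
        Var[W] = n(n+1)(2n+1)/24 - sum(t^3-t)/48 = 3900/24 - 36/48 = 161.75.
        z = (W - E[W]) / sqrt(Var[W]) = (33 - 39) / 12.7181 = -0.4718.
        Two-sided p = 2*Phi(z) = 0.637092.
Step 6: alpha = 0.05. fail to reject H0.

W+ = 33, W- = 45, W = min = 33, p = 0.637092, fail to reject H0.


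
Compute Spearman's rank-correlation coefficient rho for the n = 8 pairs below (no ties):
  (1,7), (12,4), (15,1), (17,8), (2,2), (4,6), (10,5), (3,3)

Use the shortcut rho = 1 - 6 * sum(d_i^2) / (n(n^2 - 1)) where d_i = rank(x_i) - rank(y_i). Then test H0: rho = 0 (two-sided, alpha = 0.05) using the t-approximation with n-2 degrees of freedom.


Step 1: Rank x and y separately (midranks; no ties here).
rank(x): 1->1, 12->6, 15->7, 17->8, 2->2, 4->4, 10->5, 3->3
rank(y): 7->7, 4->4, 1->1, 8->8, 2->2, 6->6, 5->5, 3->3
Step 2: d_i = R_x(i) - R_y(i); compute d_i^2.
  (1-7)^2=36, (6-4)^2=4, (7-1)^2=36, (8-8)^2=0, (2-2)^2=0, (4-6)^2=4, (5-5)^2=0, (3-3)^2=0
sum(d^2) = 80.
Step 3: rho = 1 - 6*80 / (8*(8^2 - 1)) = 1 - 480/504 = 0.047619.
Step 4: Under H0, t = rho * sqrt((n-2)/(1-rho^2)) = 0.1168 ~ t(6).
Step 5: Two-sided p-value from the t-distribution with 6 df = 0.910849.
Step 6: alpha = 0.05. fail to reject H0.

rho = 0.0476, p = 0.910849, fail to reject H0 at alpha = 0.05.


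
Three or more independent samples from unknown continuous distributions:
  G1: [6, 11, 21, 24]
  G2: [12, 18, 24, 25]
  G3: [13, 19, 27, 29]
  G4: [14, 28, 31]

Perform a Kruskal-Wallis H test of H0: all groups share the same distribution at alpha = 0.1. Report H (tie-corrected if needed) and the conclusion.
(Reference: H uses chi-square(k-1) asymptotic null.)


Step 1: Combine all N = 15 observations and assign midranks.
sorted (value, group, rank): (6,G1,1), (11,G1,2), (12,G2,3), (13,G3,4), (14,G4,5), (18,G2,6), (19,G3,7), (21,G1,8), (24,G1,9.5), (24,G2,9.5), (25,G2,11), (27,G3,12), (28,G4,13), (29,G3,14), (31,G4,15)
Step 2: Sum ranks within each group.
R_1 = 20.5 (n_1 = 4)
R_2 = 29.5 (n_2 = 4)
R_3 = 37 (n_3 = 4)
R_4 = 33 (n_4 = 3)
Step 3: H = 12/(N(N+1)) * sum(R_i^2/n_i) - 3(N+1)
     = 12/(15*16) * (20.5^2/4 + 29.5^2/4 + 37^2/4 + 33^2/3) - 3*16
     = 0.050000 * 1027.88 - 48
     = 3.393750.
Step 4: Ties present; correction factor C = 1 - 6/(15^3 - 15) = 0.998214. Corrected H = 3.393750 / 0.998214 = 3.399821.
Step 5: Under H0, H ~ chi^2(3); p-value = 0.333989.
Step 6: alpha = 0.1. fail to reject H0.

H = 3.3998, df = 3, p = 0.333989, fail to reject H0.


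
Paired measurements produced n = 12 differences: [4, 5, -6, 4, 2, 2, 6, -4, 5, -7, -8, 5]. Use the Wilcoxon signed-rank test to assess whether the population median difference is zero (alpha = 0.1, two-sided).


Step 1: Drop any zero differences (none here) and take |d_i|.
|d| = [4, 5, 6, 4, 2, 2, 6, 4, 5, 7, 8, 5]
Step 2: Midrank |d_i| (ties get averaged ranks).
ranks: |4|->4, |5|->7, |6|->9.5, |4|->4, |2|->1.5, |2|->1.5, |6|->9.5, |4|->4, |5|->7, |7|->11, |8|->12, |5|->7
Step 3: Attach original signs; sum ranks with positive sign and with negative sign.
W+ = 4 + 7 + 4 + 1.5 + 1.5 + 9.5 + 7 + 7 = 41.5
W- = 9.5 + 4 + 11 + 12 = 36.5
(Check: W+ + W- = 78 should equal n(n+1)/2 = 78.)
Step 4: Test statistic W = min(W+, W-) = 36.5.
Step 5: Ties in |d|, so use the tie-corrected normal approximation.
        E[W] = n(n+1)/4 = 12*13/4 = 39.
        Tie groups: |d|=2 (t=2), |d|=4 (t=3), |d|=5 (t=3), |d|=6 (t=2); sum(t^3 - t) = 60.
        Var[W] = n(n+1)(2n+1)/24 - sum(t^3-t)/48 = 3900/24 - 60/48 = 161.25.
        z = (W - E[W]) / sqrt(Var[W]) = (36.5 - 39) / 12.6984 = -0.1969.
        Two-sided p = 2*Phi(z) = 0.843926.
Step 6: alpha = 0.1. fail to reject H0.

W+ = 41.5, W- = 36.5, W = min = 36.5, p = 0.843926, fail to reject H0.


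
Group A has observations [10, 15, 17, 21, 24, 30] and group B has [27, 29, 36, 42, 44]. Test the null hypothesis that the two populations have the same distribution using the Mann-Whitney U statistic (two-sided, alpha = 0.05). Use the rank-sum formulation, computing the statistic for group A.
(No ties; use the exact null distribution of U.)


Step 1: Combine and sort all 11 observations; assign midranks.
sorted (value, group): (10,X), (15,X), (17,X), (21,X), (24,X), (27,Y), (29,Y), (30,X), (36,Y), (42,Y), (44,Y)
ranks: 10->1, 15->2, 17->3, 21->4, 24->5, 27->6, 29->7, 30->8, 36->9, 42->10, 44->11
Step 2: Rank sum for X: R1 = 1 + 2 + 3 + 4 + 5 + 8 = 23.
Step 3: U_X = R1 - n1(n1+1)/2 = 23 - 6*7/2 = 23 - 21 = 2.
       U_Y = n1*n2 - U_X = 30 - 2 = 28.
Step 4: No ties, so the exact null distribution of U (based on enumerating the C(11,6) = 462 equally likely rank assignments) gives the two-sided p-value.
Step 5: p-value = 0.017316; compare to alpha = 0.05. reject H0.

U_X = 2, p = 0.017316, reject H0 at alpha = 0.05.


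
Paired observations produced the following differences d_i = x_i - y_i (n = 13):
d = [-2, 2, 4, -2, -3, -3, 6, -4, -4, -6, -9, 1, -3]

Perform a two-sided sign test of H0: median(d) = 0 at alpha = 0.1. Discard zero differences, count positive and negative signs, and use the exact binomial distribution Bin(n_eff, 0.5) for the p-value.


Step 1: Discard zero differences. Original n = 13; n_eff = number of nonzero differences = 13.
Nonzero differences (with sign): -2, +2, +4, -2, -3, -3, +6, -4, -4, -6, -9, +1, -3
Step 2: Count signs: positive = 4, negative = 9.
Step 3: Under H0: P(positive) = 0.5, so the number of positives S ~ Bin(13, 0.5).
Step 4: Two-sided exact p-value = sum of Bin(13,0.5) probabilities at or below the observed probability = 0.266846.
Step 5: alpha = 0.1. fail to reject H0.

n_eff = 13, pos = 4, neg = 9, p = 0.266846, fail to reject H0.


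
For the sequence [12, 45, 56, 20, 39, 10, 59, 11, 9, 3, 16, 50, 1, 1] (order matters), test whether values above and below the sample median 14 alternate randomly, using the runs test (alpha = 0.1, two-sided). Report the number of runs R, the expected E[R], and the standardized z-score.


Step 1: Compute median = 14; label A = above, B = below.
Labels in order: BAAAABABBBAABB  (n_A = 7, n_B = 7)
Step 2: Count runs R = 7.
Step 3: Under H0 (random ordering), E[R] = 2*n_A*n_B/(n_A+n_B) + 1 = 2*7*7/14 + 1 = 8.0000.
        Var[R] = 2*n_A*n_B*(2*n_A*n_B - n_A - n_B) / ((n_A+n_B)^2 * (n_A+n_B-1)) = 8232/2548 = 3.2308.
        SD[R] = 1.7974.
Step 4: Continuity-corrected z = (R + 0.5 - E[R]) / SD[R] = (7 + 0.5 - 8.0000) / 1.7974 = -0.2782.
Step 5: Two-sided p-value via normal approximation = 2*(1 - Phi(|z|)) = 0.780879.
Step 6: alpha = 0.1. fail to reject H0.

R = 7, z = -0.2782, p = 0.780879, fail to reject H0.


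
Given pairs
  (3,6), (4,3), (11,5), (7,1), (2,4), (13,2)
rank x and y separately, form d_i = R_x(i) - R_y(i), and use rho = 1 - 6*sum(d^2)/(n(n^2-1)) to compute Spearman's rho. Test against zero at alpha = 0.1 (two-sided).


Step 1: Rank x and y separately (midranks; no ties here).
rank(x): 3->2, 4->3, 11->5, 7->4, 2->1, 13->6
rank(y): 6->6, 3->3, 5->5, 1->1, 4->4, 2->2
Step 2: d_i = R_x(i) - R_y(i); compute d_i^2.
  (2-6)^2=16, (3-3)^2=0, (5-5)^2=0, (4-1)^2=9, (1-4)^2=9, (6-2)^2=16
sum(d^2) = 50.
Step 3: rho = 1 - 6*50 / (6*(6^2 - 1)) = 1 - 300/210 = -0.428571.
Step 4: Under H0, t = rho * sqrt((n-2)/(1-rho^2)) = -0.9487 ~ t(4).
Step 5: Two-sided p-value from the t-distribution with 4 df = 0.396501.
Step 6: alpha = 0.1. fail to reject H0.

rho = -0.4286, p = 0.396501, fail to reject H0 at alpha = 0.1.


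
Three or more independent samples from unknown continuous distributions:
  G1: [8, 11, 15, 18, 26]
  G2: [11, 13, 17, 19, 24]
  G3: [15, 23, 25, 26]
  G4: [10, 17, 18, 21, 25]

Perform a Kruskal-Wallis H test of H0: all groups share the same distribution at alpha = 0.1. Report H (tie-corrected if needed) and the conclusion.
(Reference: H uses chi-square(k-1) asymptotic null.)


Step 1: Combine all N = 19 observations and assign midranks.
sorted (value, group, rank): (8,G1,1), (10,G4,2), (11,G1,3.5), (11,G2,3.5), (13,G2,5), (15,G1,6.5), (15,G3,6.5), (17,G2,8.5), (17,G4,8.5), (18,G1,10.5), (18,G4,10.5), (19,G2,12), (21,G4,13), (23,G3,14), (24,G2,15), (25,G3,16.5), (25,G4,16.5), (26,G1,18.5), (26,G3,18.5)
Step 2: Sum ranks within each group.
R_1 = 40 (n_1 = 5)
R_2 = 44 (n_2 = 5)
R_3 = 55.5 (n_3 = 4)
R_4 = 50.5 (n_4 = 5)
Step 3: H = 12/(N(N+1)) * sum(R_i^2/n_i) - 3(N+1)
     = 12/(19*20) * (40^2/5 + 44^2/5 + 55.5^2/4 + 50.5^2/5) - 3*20
     = 0.031579 * 1987.31 - 60
     = 2.757237.
Step 4: Ties present; correction factor C = 1 - 36/(19^3 - 19) = 0.994737. Corrected H = 2.757237 / 0.994737 = 2.771825.
Step 5: Under H0, H ~ chi^2(3); p-value = 0.428159.
Step 6: alpha = 0.1. fail to reject H0.

H = 2.7718, df = 3, p = 0.428159, fail to reject H0.


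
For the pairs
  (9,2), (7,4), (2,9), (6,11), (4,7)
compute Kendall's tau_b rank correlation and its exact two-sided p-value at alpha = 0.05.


Step 1: Enumerate the 10 unordered pairs (i,j) with i<j and classify each by sign(x_j-x_i) * sign(y_j-y_i).
  (1,2):dx=-2,dy=+2->D; (1,3):dx=-7,dy=+7->D; (1,4):dx=-3,dy=+9->D; (1,5):dx=-5,dy=+5->D
  (2,3):dx=-5,dy=+5->D; (2,4):dx=-1,dy=+7->D; (2,5):dx=-3,dy=+3->D; (3,4):dx=+4,dy=+2->C
  (3,5):dx=+2,dy=-2->D; (4,5):dx=-2,dy=-4->C
Step 2: C = 2, D = 8, total pairs = 10.
Step 3: tau = (C - D)/(n(n-1)/2) = (2 - 8)/10 = -0.600000.
Step 4: Exact two-sided p-value (enumerate n! = 120 permutations of y under H0): p = 0.233333.
Step 5: alpha = 0.05. fail to reject H0.

tau_b = -0.6000 (C=2, D=8), p = 0.233333, fail to reject H0.


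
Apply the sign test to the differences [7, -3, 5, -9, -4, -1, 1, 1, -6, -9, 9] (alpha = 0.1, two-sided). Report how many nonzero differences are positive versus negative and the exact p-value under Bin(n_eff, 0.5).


Step 1: Discard zero differences. Original n = 11; n_eff = number of nonzero differences = 11.
Nonzero differences (with sign): +7, -3, +5, -9, -4, -1, +1, +1, -6, -9, +9
Step 2: Count signs: positive = 5, negative = 6.
Step 3: Under H0: P(positive) = 0.5, so the number of positives S ~ Bin(11, 0.5).
Step 4: Two-sided exact p-value = sum of Bin(11,0.5) probabilities at or below the observed probability = 1.000000.
Step 5: alpha = 0.1. fail to reject H0.

n_eff = 11, pos = 5, neg = 6, p = 1.000000, fail to reject H0.


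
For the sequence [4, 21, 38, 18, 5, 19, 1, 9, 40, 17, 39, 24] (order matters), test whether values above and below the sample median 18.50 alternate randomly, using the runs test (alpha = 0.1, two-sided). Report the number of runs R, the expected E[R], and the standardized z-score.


Step 1: Compute median = 18.50; label A = above, B = below.
Labels in order: BAABBABBABAA  (n_A = 6, n_B = 6)
Step 2: Count runs R = 8.
Step 3: Under H0 (random ordering), E[R] = 2*n_A*n_B/(n_A+n_B) + 1 = 2*6*6/12 + 1 = 7.0000.
        Var[R] = 2*n_A*n_B*(2*n_A*n_B - n_A - n_B) / ((n_A+n_B)^2 * (n_A+n_B-1)) = 4320/1584 = 2.7273.
        SD[R] = 1.6514.
Step 4: Continuity-corrected z = (R - 0.5 - E[R]) / SD[R] = (8 - 0.5 - 7.0000) / 1.6514 = 0.3028.
Step 5: Two-sided p-value via normal approximation = 2*(1 - Phi(|z|)) = 0.762069.
Step 6: alpha = 0.1. fail to reject H0.

R = 8, z = 0.3028, p = 0.762069, fail to reject H0.


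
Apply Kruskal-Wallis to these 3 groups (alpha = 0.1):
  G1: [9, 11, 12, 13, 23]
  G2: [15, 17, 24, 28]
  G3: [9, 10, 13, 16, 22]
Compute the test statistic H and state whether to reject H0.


Step 1: Combine all N = 14 observations and assign midranks.
sorted (value, group, rank): (9,G1,1.5), (9,G3,1.5), (10,G3,3), (11,G1,4), (12,G1,5), (13,G1,6.5), (13,G3,6.5), (15,G2,8), (16,G3,9), (17,G2,10), (22,G3,11), (23,G1,12), (24,G2,13), (28,G2,14)
Step 2: Sum ranks within each group.
R_1 = 29 (n_1 = 5)
R_2 = 45 (n_2 = 4)
R_3 = 31 (n_3 = 5)
Step 3: H = 12/(N(N+1)) * sum(R_i^2/n_i) - 3(N+1)
     = 12/(14*15) * (29^2/5 + 45^2/4 + 31^2/5) - 3*15
     = 0.057143 * 866.65 - 45
     = 4.522857.
Step 4: Ties present; correction factor C = 1 - 12/(14^3 - 14) = 0.995604. Corrected H = 4.522857 / 0.995604 = 4.542826.
Step 5: Under H0, H ~ chi^2(2); p-value = 0.103166.
Step 6: alpha = 0.1. fail to reject H0.

H = 4.5428, df = 2, p = 0.103166, fail to reject H0.


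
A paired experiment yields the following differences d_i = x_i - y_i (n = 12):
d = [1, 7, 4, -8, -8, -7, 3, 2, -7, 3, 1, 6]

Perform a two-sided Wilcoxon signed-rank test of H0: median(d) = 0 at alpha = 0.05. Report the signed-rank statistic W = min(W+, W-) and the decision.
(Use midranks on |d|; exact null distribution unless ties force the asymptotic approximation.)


Step 1: Drop any zero differences (none here) and take |d_i|.
|d| = [1, 7, 4, 8, 8, 7, 3, 2, 7, 3, 1, 6]
Step 2: Midrank |d_i| (ties get averaged ranks).
ranks: |1|->1.5, |7|->9, |4|->6, |8|->11.5, |8|->11.5, |7|->9, |3|->4.5, |2|->3, |7|->9, |3|->4.5, |1|->1.5, |6|->7
Step 3: Attach original signs; sum ranks with positive sign and with negative sign.
W+ = 1.5 + 9 + 6 + 4.5 + 3 + 4.5 + 1.5 + 7 = 37
W- = 11.5 + 11.5 + 9 + 9 = 41
(Check: W+ + W- = 78 should equal n(n+1)/2 = 78.)
Step 4: Test statistic W = min(W+, W-) = 37.
Step 5: Ties in |d|, so use the tie-corrected normal approximation.
        E[W] = n(n+1)/4 = 12*13/4 = 39.
        Tie groups: |d|=1 (t=2), |d|=3 (t=2), |d|=7 (t=3), |d|=8 (t=2); sum(t^3 - t) = 42.
        Var[W] = n(n+1)(2n+1)/24 - sum(t^3-t)/48 = 3900/24 - 42/48 = 161.625.
        z = (W - E[W]) / sqrt(Var[W]) = (37 - 39) / 12.7132 = -0.1573.
        Two-sided p = 2*Phi(z) = 0.874995.
Step 6: alpha = 0.05. fail to reject H0.

W+ = 37, W- = 41, W = min = 37, p = 0.874995, fail to reject H0.


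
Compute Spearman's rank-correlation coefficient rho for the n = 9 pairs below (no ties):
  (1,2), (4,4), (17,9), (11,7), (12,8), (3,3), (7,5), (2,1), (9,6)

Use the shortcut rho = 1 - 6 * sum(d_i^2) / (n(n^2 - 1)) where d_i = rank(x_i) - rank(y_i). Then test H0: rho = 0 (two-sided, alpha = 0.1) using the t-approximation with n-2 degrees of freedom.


Step 1: Rank x and y separately (midranks; no ties here).
rank(x): 1->1, 4->4, 17->9, 11->7, 12->8, 3->3, 7->5, 2->2, 9->6
rank(y): 2->2, 4->4, 9->9, 7->7, 8->8, 3->3, 5->5, 1->1, 6->6
Step 2: d_i = R_x(i) - R_y(i); compute d_i^2.
  (1-2)^2=1, (4-4)^2=0, (9-9)^2=0, (7-7)^2=0, (8-8)^2=0, (3-3)^2=0, (5-5)^2=0, (2-1)^2=1, (6-6)^2=0
sum(d^2) = 2.
Step 3: rho = 1 - 6*2 / (9*(9^2 - 1)) = 1 - 12/720 = 0.983333.
Step 4: Under H0, t = rho * sqrt((n-2)/(1-rho^2)) = 14.3096 ~ t(7).
Step 5: Two-sided p-value from the t-distribution with 7 df = 0.000002.
Step 6: alpha = 0.1. reject H0.

rho = 0.9833, p = 0.000002, reject H0 at alpha = 0.1.


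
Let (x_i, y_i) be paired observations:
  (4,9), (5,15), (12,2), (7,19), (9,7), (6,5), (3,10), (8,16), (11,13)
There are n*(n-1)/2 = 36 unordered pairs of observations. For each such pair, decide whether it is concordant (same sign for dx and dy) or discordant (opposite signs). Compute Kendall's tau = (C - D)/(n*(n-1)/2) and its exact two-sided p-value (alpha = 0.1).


Step 1: Enumerate the 36 unordered pairs (i,j) with i<j and classify each by sign(x_j-x_i) * sign(y_j-y_i).
  (1,2):dx=+1,dy=+6->C; (1,3):dx=+8,dy=-7->D; (1,4):dx=+3,dy=+10->C; (1,5):dx=+5,dy=-2->D
  (1,6):dx=+2,dy=-4->D; (1,7):dx=-1,dy=+1->D; (1,8):dx=+4,dy=+7->C; (1,9):dx=+7,dy=+4->C
  (2,3):dx=+7,dy=-13->D; (2,4):dx=+2,dy=+4->C; (2,5):dx=+4,dy=-8->D; (2,6):dx=+1,dy=-10->D
  (2,7):dx=-2,dy=-5->C; (2,8):dx=+3,dy=+1->C; (2,9):dx=+6,dy=-2->D; (3,4):dx=-5,dy=+17->D
  (3,5):dx=-3,dy=+5->D; (3,6):dx=-6,dy=+3->D; (3,7):dx=-9,dy=+8->D; (3,8):dx=-4,dy=+14->D
  (3,9):dx=-1,dy=+11->D; (4,5):dx=+2,dy=-12->D; (4,6):dx=-1,dy=-14->C; (4,7):dx=-4,dy=-9->C
  (4,8):dx=+1,dy=-3->D; (4,9):dx=+4,dy=-6->D; (5,6):dx=-3,dy=-2->C; (5,7):dx=-6,dy=+3->D
  (5,8):dx=-1,dy=+9->D; (5,9):dx=+2,dy=+6->C; (6,7):dx=-3,dy=+5->D; (6,8):dx=+2,dy=+11->C
  (6,9):dx=+5,dy=+8->C; (7,8):dx=+5,dy=+6->C; (7,9):dx=+8,dy=+3->C; (8,9):dx=+3,dy=-3->D
Step 2: C = 15, D = 21, total pairs = 36.
Step 3: tau = (C - D)/(n(n-1)/2) = (15 - 21)/36 = -0.166667.
Step 4: Exact two-sided p-value (enumerate n! = 362880 permutations of y under H0): p = 0.612202.
Step 5: alpha = 0.1. fail to reject H0.

tau_b = -0.1667 (C=15, D=21), p = 0.612202, fail to reject H0.


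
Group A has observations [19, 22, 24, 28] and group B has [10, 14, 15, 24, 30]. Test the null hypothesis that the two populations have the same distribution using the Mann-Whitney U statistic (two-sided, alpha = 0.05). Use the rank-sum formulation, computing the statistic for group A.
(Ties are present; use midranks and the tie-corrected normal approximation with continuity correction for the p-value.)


Step 1: Combine and sort all 9 observations; assign midranks.
sorted (value, group): (10,Y), (14,Y), (15,Y), (19,X), (22,X), (24,X), (24,Y), (28,X), (30,Y)
ranks: 10->1, 14->2, 15->3, 19->4, 22->5, 24->6.5, 24->6.5, 28->8, 30->9
Step 2: Rank sum for X: R1 = 4 + 5 + 6.5 + 8 = 23.5.
Step 3: U_X = R1 - n1(n1+1)/2 = 23.5 - 4*5/2 = 23.5 - 10 = 13.5.
       U_Y = n1*n2 - U_X = 20 - 13.5 = 6.5.
Step 4: Ties are present, so use the tie-corrected normal approximation (with continuity correction) for the p-value.
Step 5: p-value = 0.460558; compare to alpha = 0.05. fail to reject H0.

U_X = 13.5, p = 0.460558, fail to reject H0 at alpha = 0.05.


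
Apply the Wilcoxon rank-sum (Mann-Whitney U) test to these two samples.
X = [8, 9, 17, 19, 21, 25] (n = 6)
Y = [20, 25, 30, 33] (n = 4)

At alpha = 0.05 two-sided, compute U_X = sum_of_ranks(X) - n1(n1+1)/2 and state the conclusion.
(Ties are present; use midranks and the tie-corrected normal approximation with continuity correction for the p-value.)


Step 1: Combine and sort all 10 observations; assign midranks.
sorted (value, group): (8,X), (9,X), (17,X), (19,X), (20,Y), (21,X), (25,X), (25,Y), (30,Y), (33,Y)
ranks: 8->1, 9->2, 17->3, 19->4, 20->5, 21->6, 25->7.5, 25->7.5, 30->9, 33->10
Step 2: Rank sum for X: R1 = 1 + 2 + 3 + 4 + 6 + 7.5 = 23.5.
Step 3: U_X = R1 - n1(n1+1)/2 = 23.5 - 6*7/2 = 23.5 - 21 = 2.5.
       U_Y = n1*n2 - U_X = 24 - 2.5 = 21.5.
Step 4: Ties are present, so use the tie-corrected normal approximation (with continuity correction) for the p-value.
Step 5: p-value = 0.054273; compare to alpha = 0.05. fail to reject H0.

U_X = 2.5, p = 0.054273, fail to reject H0 at alpha = 0.05.


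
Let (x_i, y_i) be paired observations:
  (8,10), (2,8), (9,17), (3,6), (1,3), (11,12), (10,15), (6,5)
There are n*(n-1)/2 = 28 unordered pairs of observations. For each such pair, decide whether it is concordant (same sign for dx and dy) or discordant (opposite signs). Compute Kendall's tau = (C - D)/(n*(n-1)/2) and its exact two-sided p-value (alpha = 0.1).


Step 1: Enumerate the 28 unordered pairs (i,j) with i<j and classify each by sign(x_j-x_i) * sign(y_j-y_i).
  (1,2):dx=-6,dy=-2->C; (1,3):dx=+1,dy=+7->C; (1,4):dx=-5,dy=-4->C; (1,5):dx=-7,dy=-7->C
  (1,6):dx=+3,dy=+2->C; (1,7):dx=+2,dy=+5->C; (1,8):dx=-2,dy=-5->C; (2,3):dx=+7,dy=+9->C
  (2,4):dx=+1,dy=-2->D; (2,5):dx=-1,dy=-5->C; (2,6):dx=+9,dy=+4->C; (2,7):dx=+8,dy=+7->C
  (2,8):dx=+4,dy=-3->D; (3,4):dx=-6,dy=-11->C; (3,5):dx=-8,dy=-14->C; (3,6):dx=+2,dy=-5->D
  (3,7):dx=+1,dy=-2->D; (3,8):dx=-3,dy=-12->C; (4,5):dx=-2,dy=-3->C; (4,6):dx=+8,dy=+6->C
  (4,7):dx=+7,dy=+9->C; (4,8):dx=+3,dy=-1->D; (5,6):dx=+10,dy=+9->C; (5,7):dx=+9,dy=+12->C
  (5,8):dx=+5,dy=+2->C; (6,7):dx=-1,dy=+3->D; (6,8):dx=-5,dy=-7->C; (7,8):dx=-4,dy=-10->C
Step 2: C = 22, D = 6, total pairs = 28.
Step 3: tau = (C - D)/(n(n-1)/2) = (22 - 6)/28 = 0.571429.
Step 4: Exact two-sided p-value (enumerate n! = 40320 permutations of y under H0): p = 0.061012.
Step 5: alpha = 0.1. reject H0.

tau_b = 0.5714 (C=22, D=6), p = 0.061012, reject H0.


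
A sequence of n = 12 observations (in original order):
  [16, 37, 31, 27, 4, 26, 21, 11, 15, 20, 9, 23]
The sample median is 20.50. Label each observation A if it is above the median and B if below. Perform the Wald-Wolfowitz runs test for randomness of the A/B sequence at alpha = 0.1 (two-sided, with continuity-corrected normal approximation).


Step 1: Compute median = 20.50; label A = above, B = below.
Labels in order: BAAABAABBBBA  (n_A = 6, n_B = 6)
Step 2: Count runs R = 6.
Step 3: Under H0 (random ordering), E[R] = 2*n_A*n_B/(n_A+n_B) + 1 = 2*6*6/12 + 1 = 7.0000.
        Var[R] = 2*n_A*n_B*(2*n_A*n_B - n_A - n_B) / ((n_A+n_B)^2 * (n_A+n_B-1)) = 4320/1584 = 2.7273.
        SD[R] = 1.6514.
Step 4: Continuity-corrected z = (R + 0.5 - E[R]) / SD[R] = (6 + 0.5 - 7.0000) / 1.6514 = -0.3028.
Step 5: Two-sided p-value via normal approximation = 2*(1 - Phi(|z|)) = 0.762069.
Step 6: alpha = 0.1. fail to reject H0.

R = 6, z = -0.3028, p = 0.762069, fail to reject H0.


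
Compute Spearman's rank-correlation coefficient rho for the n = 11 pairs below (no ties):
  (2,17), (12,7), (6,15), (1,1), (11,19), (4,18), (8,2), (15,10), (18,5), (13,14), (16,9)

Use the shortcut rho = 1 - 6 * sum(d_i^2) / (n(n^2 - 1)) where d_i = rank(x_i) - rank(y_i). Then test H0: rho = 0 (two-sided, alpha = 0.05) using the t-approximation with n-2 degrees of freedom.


Step 1: Rank x and y separately (midranks; no ties here).
rank(x): 2->2, 12->7, 6->4, 1->1, 11->6, 4->3, 8->5, 15->9, 18->11, 13->8, 16->10
rank(y): 17->9, 7->4, 15->8, 1->1, 19->11, 18->10, 2->2, 10->6, 5->3, 14->7, 9->5
Step 2: d_i = R_x(i) - R_y(i); compute d_i^2.
  (2-9)^2=49, (7-4)^2=9, (4-8)^2=16, (1-1)^2=0, (6-11)^2=25, (3-10)^2=49, (5-2)^2=9, (9-6)^2=9, (11-3)^2=64, (8-7)^2=1, (10-5)^2=25
sum(d^2) = 256.
Step 3: rho = 1 - 6*256 / (11*(11^2 - 1)) = 1 - 1536/1320 = -0.163636.
Step 4: Under H0, t = rho * sqrt((n-2)/(1-rho^2)) = -0.4976 ~ t(9).
Step 5: Two-sided p-value from the t-distribution with 9 df = 0.630685.
Step 6: alpha = 0.05. fail to reject H0.

rho = -0.1636, p = 0.630685, fail to reject H0 at alpha = 0.05.


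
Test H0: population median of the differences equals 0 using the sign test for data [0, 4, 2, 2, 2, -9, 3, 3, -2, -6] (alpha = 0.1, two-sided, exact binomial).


Step 1: Discard zero differences. Original n = 10; n_eff = number of nonzero differences = 9.
Nonzero differences (with sign): +4, +2, +2, +2, -9, +3, +3, -2, -6
Step 2: Count signs: positive = 6, negative = 3.
Step 3: Under H0: P(positive) = 0.5, so the number of positives S ~ Bin(9, 0.5).
Step 4: Two-sided exact p-value = sum of Bin(9,0.5) probabilities at or below the observed probability = 0.507812.
Step 5: alpha = 0.1. fail to reject H0.

n_eff = 9, pos = 6, neg = 3, p = 0.507812, fail to reject H0.


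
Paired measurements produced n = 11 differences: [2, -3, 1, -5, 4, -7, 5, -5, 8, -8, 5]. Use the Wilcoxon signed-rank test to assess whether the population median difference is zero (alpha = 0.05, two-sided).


Step 1: Drop any zero differences (none here) and take |d_i|.
|d| = [2, 3, 1, 5, 4, 7, 5, 5, 8, 8, 5]
Step 2: Midrank |d_i| (ties get averaged ranks).
ranks: |2|->2, |3|->3, |1|->1, |5|->6.5, |4|->4, |7|->9, |5|->6.5, |5|->6.5, |8|->10.5, |8|->10.5, |5|->6.5
Step 3: Attach original signs; sum ranks with positive sign and with negative sign.
W+ = 2 + 1 + 4 + 6.5 + 10.5 + 6.5 = 30.5
W- = 3 + 6.5 + 9 + 6.5 + 10.5 = 35.5
(Check: W+ + W- = 66 should equal n(n+1)/2 = 66.)
Step 4: Test statistic W = min(W+, W-) = 30.5.
Step 5: Ties in |d|, so use the tie-corrected normal approximation.
        E[W] = n(n+1)/4 = 11*12/4 = 33.
        Tie groups: |d|=5 (t=4), |d|=8 (t=2); sum(t^3 - t) = 66.
        Var[W] = n(n+1)(2n+1)/24 - sum(t^3-t)/48 = 3036/24 - 66/48 = 125.125.
        z = (W - E[W]) / sqrt(Var[W]) = (30.5 - 33) / 11.1859 = -0.2235.
        Two-sided p = 2*Phi(z) = 0.823150.
Step 6: alpha = 0.05. fail to reject H0.

W+ = 30.5, W- = 35.5, W = min = 30.5, p = 0.823150, fail to reject H0.


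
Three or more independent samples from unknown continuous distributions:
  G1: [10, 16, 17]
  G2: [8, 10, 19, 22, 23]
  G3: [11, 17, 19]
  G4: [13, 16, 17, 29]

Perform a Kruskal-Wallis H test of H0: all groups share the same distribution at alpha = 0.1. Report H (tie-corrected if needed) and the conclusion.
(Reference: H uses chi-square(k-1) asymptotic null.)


Step 1: Combine all N = 15 observations and assign midranks.
sorted (value, group, rank): (8,G2,1), (10,G1,2.5), (10,G2,2.5), (11,G3,4), (13,G4,5), (16,G1,6.5), (16,G4,6.5), (17,G1,9), (17,G3,9), (17,G4,9), (19,G2,11.5), (19,G3,11.5), (22,G2,13), (23,G2,14), (29,G4,15)
Step 2: Sum ranks within each group.
R_1 = 18 (n_1 = 3)
R_2 = 42 (n_2 = 5)
R_3 = 24.5 (n_3 = 3)
R_4 = 35.5 (n_4 = 4)
Step 3: H = 12/(N(N+1)) * sum(R_i^2/n_i) - 3(N+1)
     = 12/(15*16) * (18^2/3 + 42^2/5 + 24.5^2/3 + 35.5^2/4) - 3*16
     = 0.050000 * 975.946 - 48
     = 0.797292.
Step 4: Ties present; correction factor C = 1 - 42/(15^3 - 15) = 0.987500. Corrected H = 0.797292 / 0.987500 = 0.807384.
Step 5: Under H0, H ~ chi^2(3); p-value = 0.847700.
Step 6: alpha = 0.1. fail to reject H0.

H = 0.8074, df = 3, p = 0.847700, fail to reject H0.


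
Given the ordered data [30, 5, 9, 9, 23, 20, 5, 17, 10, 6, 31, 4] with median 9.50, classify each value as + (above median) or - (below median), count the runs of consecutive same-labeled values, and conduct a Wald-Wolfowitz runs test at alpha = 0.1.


Step 1: Compute median = 9.50; label A = above, B = below.
Labels in order: ABBBAABAABAB  (n_A = 6, n_B = 6)
Step 2: Count runs R = 8.
Step 3: Under H0 (random ordering), E[R] = 2*n_A*n_B/(n_A+n_B) + 1 = 2*6*6/12 + 1 = 7.0000.
        Var[R] = 2*n_A*n_B*(2*n_A*n_B - n_A - n_B) / ((n_A+n_B)^2 * (n_A+n_B-1)) = 4320/1584 = 2.7273.
        SD[R] = 1.6514.
Step 4: Continuity-corrected z = (R - 0.5 - E[R]) / SD[R] = (8 - 0.5 - 7.0000) / 1.6514 = 0.3028.
Step 5: Two-sided p-value via normal approximation = 2*(1 - Phi(|z|)) = 0.762069.
Step 6: alpha = 0.1. fail to reject H0.

R = 8, z = 0.3028, p = 0.762069, fail to reject H0.


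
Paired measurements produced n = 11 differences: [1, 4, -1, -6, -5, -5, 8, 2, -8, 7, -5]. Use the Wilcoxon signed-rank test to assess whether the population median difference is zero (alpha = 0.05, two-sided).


Step 1: Drop any zero differences (none here) and take |d_i|.
|d| = [1, 4, 1, 6, 5, 5, 8, 2, 8, 7, 5]
Step 2: Midrank |d_i| (ties get averaged ranks).
ranks: |1|->1.5, |4|->4, |1|->1.5, |6|->8, |5|->6, |5|->6, |8|->10.5, |2|->3, |8|->10.5, |7|->9, |5|->6
Step 3: Attach original signs; sum ranks with positive sign and with negative sign.
W+ = 1.5 + 4 + 10.5 + 3 + 9 = 28
W- = 1.5 + 8 + 6 + 6 + 10.5 + 6 = 38
(Check: W+ + W- = 66 should equal n(n+1)/2 = 66.)
Step 4: Test statistic W = min(W+, W-) = 28.
Step 5: Ties in |d|, so use the tie-corrected normal approximation.
        E[W] = n(n+1)/4 = 11*12/4 = 33.
        Tie groups: |d|=1 (t=2), |d|=5 (t=3), |d|=8 (t=2); sum(t^3 - t) = 36.
        Var[W] = n(n+1)(2n+1)/24 - sum(t^3-t)/48 = 3036/24 - 36/48 = 125.75.
        z = (W - E[W]) / sqrt(Var[W]) = (28 - 33) / 11.2138 = -0.4459.
        Two-sided p = 2*Phi(z) = 0.655685.
Step 6: alpha = 0.05. fail to reject H0.

W+ = 28, W- = 38, W = min = 28, p = 0.655685, fail to reject H0.


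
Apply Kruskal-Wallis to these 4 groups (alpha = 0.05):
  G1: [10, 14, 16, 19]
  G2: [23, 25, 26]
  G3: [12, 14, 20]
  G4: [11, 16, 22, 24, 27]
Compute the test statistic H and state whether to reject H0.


Step 1: Combine all N = 15 observations and assign midranks.
sorted (value, group, rank): (10,G1,1), (11,G4,2), (12,G3,3), (14,G1,4.5), (14,G3,4.5), (16,G1,6.5), (16,G4,6.5), (19,G1,8), (20,G3,9), (22,G4,10), (23,G2,11), (24,G4,12), (25,G2,13), (26,G2,14), (27,G4,15)
Step 2: Sum ranks within each group.
R_1 = 20 (n_1 = 4)
R_2 = 38 (n_2 = 3)
R_3 = 16.5 (n_3 = 3)
R_4 = 45.5 (n_4 = 5)
Step 3: H = 12/(N(N+1)) * sum(R_i^2/n_i) - 3(N+1)
     = 12/(15*16) * (20^2/4 + 38^2/3 + 16.5^2/3 + 45.5^2/5) - 3*16
     = 0.050000 * 1086.13 - 48
     = 6.306667.
Step 4: Ties present; correction factor C = 1 - 12/(15^3 - 15) = 0.996429. Corrected H = 6.306667 / 0.996429 = 6.329271.
Step 5: Under H0, H ~ chi^2(3); p-value = 0.096644.
Step 6: alpha = 0.05. fail to reject H0.

H = 6.3293, df = 3, p = 0.096644, fail to reject H0.


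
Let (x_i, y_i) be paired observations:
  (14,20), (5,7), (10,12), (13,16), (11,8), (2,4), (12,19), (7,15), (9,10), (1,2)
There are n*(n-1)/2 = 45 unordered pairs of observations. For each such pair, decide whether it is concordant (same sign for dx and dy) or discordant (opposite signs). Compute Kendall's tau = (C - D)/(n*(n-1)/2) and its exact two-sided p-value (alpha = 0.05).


Step 1: Enumerate the 45 unordered pairs (i,j) with i<j and classify each by sign(x_j-x_i) * sign(y_j-y_i).
  (1,2):dx=-9,dy=-13->C; (1,3):dx=-4,dy=-8->C; (1,4):dx=-1,dy=-4->C; (1,5):dx=-3,dy=-12->C
  (1,6):dx=-12,dy=-16->C; (1,7):dx=-2,dy=-1->C; (1,8):dx=-7,dy=-5->C; (1,9):dx=-5,dy=-10->C
  (1,10):dx=-13,dy=-18->C; (2,3):dx=+5,dy=+5->C; (2,4):dx=+8,dy=+9->C; (2,5):dx=+6,dy=+1->C
  (2,6):dx=-3,dy=-3->C; (2,7):dx=+7,dy=+12->C; (2,8):dx=+2,dy=+8->C; (2,9):dx=+4,dy=+3->C
  (2,10):dx=-4,dy=-5->C; (3,4):dx=+3,dy=+4->C; (3,5):dx=+1,dy=-4->D; (3,6):dx=-8,dy=-8->C
  (3,7):dx=+2,dy=+7->C; (3,8):dx=-3,dy=+3->D; (3,9):dx=-1,dy=-2->C; (3,10):dx=-9,dy=-10->C
  (4,5):dx=-2,dy=-8->C; (4,6):dx=-11,dy=-12->C; (4,7):dx=-1,dy=+3->D; (4,8):dx=-6,dy=-1->C
  (4,9):dx=-4,dy=-6->C; (4,10):dx=-12,dy=-14->C; (5,6):dx=-9,dy=-4->C; (5,7):dx=+1,dy=+11->C
  (5,8):dx=-4,dy=+7->D; (5,9):dx=-2,dy=+2->D; (5,10):dx=-10,dy=-6->C; (6,7):dx=+10,dy=+15->C
  (6,8):dx=+5,dy=+11->C; (6,9):dx=+7,dy=+6->C; (6,10):dx=-1,dy=-2->C; (7,8):dx=-5,dy=-4->C
  (7,9):dx=-3,dy=-9->C; (7,10):dx=-11,dy=-17->C; (8,9):dx=+2,dy=-5->D; (8,10):dx=-6,dy=-13->C
  (9,10):dx=-8,dy=-8->C
Step 2: C = 39, D = 6, total pairs = 45.
Step 3: tau = (C - D)/(n(n-1)/2) = (39 - 6)/45 = 0.733333.
Step 4: Exact two-sided p-value (enumerate n! = 3628800 permutations of y under H0): p = 0.002213.
Step 5: alpha = 0.05. reject H0.

tau_b = 0.7333 (C=39, D=6), p = 0.002213, reject H0.


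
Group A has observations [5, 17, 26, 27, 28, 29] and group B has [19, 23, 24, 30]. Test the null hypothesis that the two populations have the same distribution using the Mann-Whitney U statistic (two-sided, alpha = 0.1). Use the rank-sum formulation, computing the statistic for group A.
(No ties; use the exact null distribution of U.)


Step 1: Combine and sort all 10 observations; assign midranks.
sorted (value, group): (5,X), (17,X), (19,Y), (23,Y), (24,Y), (26,X), (27,X), (28,X), (29,X), (30,Y)
ranks: 5->1, 17->2, 19->3, 23->4, 24->5, 26->6, 27->7, 28->8, 29->9, 30->10
Step 2: Rank sum for X: R1 = 1 + 2 + 6 + 7 + 8 + 9 = 33.
Step 3: U_X = R1 - n1(n1+1)/2 = 33 - 6*7/2 = 33 - 21 = 12.
       U_Y = n1*n2 - U_X = 24 - 12 = 12.
Step 4: No ties, so the exact null distribution of U (based on enumerating the C(10,6) = 210 equally likely rank assignments) gives the two-sided p-value.
Step 5: p-value = 1.000000; compare to alpha = 0.1. fail to reject H0.

U_X = 12, p = 1.000000, fail to reject H0 at alpha = 0.1.


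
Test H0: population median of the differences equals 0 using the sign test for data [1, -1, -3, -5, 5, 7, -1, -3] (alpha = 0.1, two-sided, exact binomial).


Step 1: Discard zero differences. Original n = 8; n_eff = number of nonzero differences = 8.
Nonzero differences (with sign): +1, -1, -3, -5, +5, +7, -1, -3
Step 2: Count signs: positive = 3, negative = 5.
Step 3: Under H0: P(positive) = 0.5, so the number of positives S ~ Bin(8, 0.5).
Step 4: Two-sided exact p-value = sum of Bin(8,0.5) probabilities at or below the observed probability = 0.726562.
Step 5: alpha = 0.1. fail to reject H0.

n_eff = 8, pos = 3, neg = 5, p = 0.726562, fail to reject H0.


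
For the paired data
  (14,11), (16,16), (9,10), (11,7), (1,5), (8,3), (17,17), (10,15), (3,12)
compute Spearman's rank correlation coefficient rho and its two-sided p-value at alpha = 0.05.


Step 1: Rank x and y separately (midranks; no ties here).
rank(x): 14->7, 16->8, 9->4, 11->6, 1->1, 8->3, 17->9, 10->5, 3->2
rank(y): 11->5, 16->8, 10->4, 7->3, 5->2, 3->1, 17->9, 15->7, 12->6
Step 2: d_i = R_x(i) - R_y(i); compute d_i^2.
  (7-5)^2=4, (8-8)^2=0, (4-4)^2=0, (6-3)^2=9, (1-2)^2=1, (3-1)^2=4, (9-9)^2=0, (5-7)^2=4, (2-6)^2=16
sum(d^2) = 38.
Step 3: rho = 1 - 6*38 / (9*(9^2 - 1)) = 1 - 228/720 = 0.683333.
Step 4: Under H0, t = rho * sqrt((n-2)/(1-rho^2)) = 2.4763 ~ t(7).
Step 5: Two-sided p-value from the t-distribution with 7 df = 0.042442.
Step 6: alpha = 0.05. reject H0.

rho = 0.6833, p = 0.042442, reject H0 at alpha = 0.05.


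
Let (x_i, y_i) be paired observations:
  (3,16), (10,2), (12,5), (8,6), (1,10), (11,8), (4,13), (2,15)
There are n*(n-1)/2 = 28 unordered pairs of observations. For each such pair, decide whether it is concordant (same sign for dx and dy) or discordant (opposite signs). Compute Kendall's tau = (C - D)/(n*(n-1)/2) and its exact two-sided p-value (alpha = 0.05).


Step 1: Enumerate the 28 unordered pairs (i,j) with i<j and classify each by sign(x_j-x_i) * sign(y_j-y_i).
  (1,2):dx=+7,dy=-14->D; (1,3):dx=+9,dy=-11->D; (1,4):dx=+5,dy=-10->D; (1,5):dx=-2,dy=-6->C
  (1,6):dx=+8,dy=-8->D; (1,7):dx=+1,dy=-3->D; (1,8):dx=-1,dy=-1->C; (2,3):dx=+2,dy=+3->C
  (2,4):dx=-2,dy=+4->D; (2,5):dx=-9,dy=+8->D; (2,6):dx=+1,dy=+6->C; (2,7):dx=-6,dy=+11->D
  (2,8):dx=-8,dy=+13->D; (3,4):dx=-4,dy=+1->D; (3,5):dx=-11,dy=+5->D; (3,6):dx=-1,dy=+3->D
  (3,7):dx=-8,dy=+8->D; (3,8):dx=-10,dy=+10->D; (4,5):dx=-7,dy=+4->D; (4,6):dx=+3,dy=+2->C
  (4,7):dx=-4,dy=+7->D; (4,8):dx=-6,dy=+9->D; (5,6):dx=+10,dy=-2->D; (5,7):dx=+3,dy=+3->C
  (5,8):dx=+1,dy=+5->C; (6,7):dx=-7,dy=+5->D; (6,8):dx=-9,dy=+7->D; (7,8):dx=-2,dy=+2->D
Step 2: C = 7, D = 21, total pairs = 28.
Step 3: tau = (C - D)/(n(n-1)/2) = (7 - 21)/28 = -0.500000.
Step 4: Exact two-sided p-value (enumerate n! = 40320 permutations of y under H0): p = 0.108681.
Step 5: alpha = 0.05. fail to reject H0.

tau_b = -0.5000 (C=7, D=21), p = 0.108681, fail to reject H0.
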